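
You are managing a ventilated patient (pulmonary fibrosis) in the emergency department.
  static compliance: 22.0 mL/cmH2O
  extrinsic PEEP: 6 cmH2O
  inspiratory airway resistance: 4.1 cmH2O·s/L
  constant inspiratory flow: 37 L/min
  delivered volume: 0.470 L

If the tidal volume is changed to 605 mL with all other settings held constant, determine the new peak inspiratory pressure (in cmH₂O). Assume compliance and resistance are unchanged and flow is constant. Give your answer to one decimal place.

36.0

Flow: 37 L/min ÷ 60 = 0.6167 L/s.
PIP = Vt/C + R·V̇ + PEEP (constant-flow equation of motion).
Only the elastic term changes: ΔPIP = ΔVt / C = (605 − 470) / 22.0 = 6.136 cmH2O.
Original PIP = 470/22.0 + 4.1×0.6167 + 6 = 29.892 cmH2O; new PIP = 29.892 + (6.136) = 36.028 cmH2O.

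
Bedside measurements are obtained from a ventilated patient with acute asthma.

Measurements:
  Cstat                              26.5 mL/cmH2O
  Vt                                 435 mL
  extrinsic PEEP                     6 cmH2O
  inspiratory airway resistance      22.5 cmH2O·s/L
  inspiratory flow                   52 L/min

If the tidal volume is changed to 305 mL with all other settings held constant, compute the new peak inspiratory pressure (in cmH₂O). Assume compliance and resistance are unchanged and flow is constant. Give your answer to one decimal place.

Flow: 52 L/min ÷ 60 = 0.8667 L/s.
PIP = Vt/C + R·V̇ + PEEP (constant-flow equation of motion).
Only the elastic term changes: ΔPIP = ΔVt / C = (305 − 435) / 26.5 = -4.906 cmH2O.
Original PIP = 435/26.5 + 22.5×0.8667 + 6 = 41.916 cmH2O; new PIP = 41.916 + (-4.906) = 37.01 cmH2O.

37.0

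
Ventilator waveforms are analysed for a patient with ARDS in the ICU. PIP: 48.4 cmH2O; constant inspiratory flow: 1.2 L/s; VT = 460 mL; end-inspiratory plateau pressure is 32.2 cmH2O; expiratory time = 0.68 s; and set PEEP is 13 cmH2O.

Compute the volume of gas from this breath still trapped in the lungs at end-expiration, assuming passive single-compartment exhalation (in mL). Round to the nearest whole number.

R = (PIP − Pplat)/V̇ = (48.4 − 32.2) / 1.2 = 16.2/1.2 = 13.5 cmH2O·s/L.
C = Vt/(Pplat − PEEP) = 460.0 / (32.2 − 13) = 460.0/19.2 = 23.958 mL/cmH2O.
τ = R × C = 13.5 × 0.02396 L/cmH2O = 0.3235 s.
Fraction remaining = e^(−Te/τ) = e^(−0.68/0.3235) = 0.1222.
Trapped volume = 460.0 × 0.1222 = 56.212 mL.

56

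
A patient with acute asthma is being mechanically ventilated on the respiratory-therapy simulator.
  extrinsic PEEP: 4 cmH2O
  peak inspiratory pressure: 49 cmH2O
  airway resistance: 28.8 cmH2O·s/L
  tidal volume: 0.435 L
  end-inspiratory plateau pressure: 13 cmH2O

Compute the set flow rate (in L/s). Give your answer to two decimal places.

flow = (PIP − Pplat) / Raw = 36.0 / 28.8 = 1.25 L/s.

1.25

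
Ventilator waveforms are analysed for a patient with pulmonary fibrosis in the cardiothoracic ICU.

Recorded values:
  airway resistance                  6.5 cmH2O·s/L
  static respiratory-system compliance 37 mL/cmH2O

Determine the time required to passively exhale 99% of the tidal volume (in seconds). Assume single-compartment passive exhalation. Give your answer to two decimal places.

1.11

τ = R × C = 6.5 × 37 mL/cmH2O = 6.5 × 0.037 L/cmH2O = 0.2405 s.
Exhaled fraction f = 1 − e^(−t/τ) → t = −τ·ln(1 − f) = −0.2405·ln(0.01) = 1.108 s.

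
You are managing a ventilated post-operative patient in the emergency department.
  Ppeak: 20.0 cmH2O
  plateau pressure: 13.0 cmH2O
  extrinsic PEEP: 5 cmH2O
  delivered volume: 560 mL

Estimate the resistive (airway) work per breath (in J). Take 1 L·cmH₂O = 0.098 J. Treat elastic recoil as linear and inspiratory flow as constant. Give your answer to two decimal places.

With constant inspiratory flow the resistive pressure is constant at PIP − Pplat = 20.0 − 13.0 = 7.0 cmH2O, so resistive work = 7.0 × 0.560 = 3.92 L·cmH2O.
× 0.098 J/(L·cmH2O) → 0.3842 J.

0.38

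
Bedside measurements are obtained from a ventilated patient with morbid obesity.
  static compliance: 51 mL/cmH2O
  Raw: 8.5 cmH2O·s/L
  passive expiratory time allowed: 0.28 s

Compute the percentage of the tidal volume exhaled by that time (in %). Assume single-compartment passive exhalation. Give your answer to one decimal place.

47.6

τ = R × C = 8.5 × 51 mL/cmH2O = 8.5 × 0.051 L/cmH2O = 0.4335 s.
Passive exhalation: V(t)/V₀ = e^(−t/τ) = e^(−0.28/0.4335) = 0.5242.
Fraction exhaled = 1 − 0.5242 = 0.4758 → 47.58%.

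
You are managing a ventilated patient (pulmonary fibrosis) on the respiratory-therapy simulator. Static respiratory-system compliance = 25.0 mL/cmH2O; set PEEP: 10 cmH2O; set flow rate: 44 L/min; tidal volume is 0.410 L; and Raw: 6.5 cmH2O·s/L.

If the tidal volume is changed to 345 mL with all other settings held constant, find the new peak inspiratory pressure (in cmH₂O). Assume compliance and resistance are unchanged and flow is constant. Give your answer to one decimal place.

28.6

Flow: 44 L/min ÷ 60 = 0.7333 L/s.
PIP = Vt/C + R·V̇ + PEEP (constant-flow equation of motion).
Only the elastic term changes: ΔPIP = ΔVt / C = (345 − 410) / 25.0 = -2.6 cmH2O.
Original PIP = 410/25.0 + 6.5×0.7333 + 10 = 31.166 cmH2O; new PIP = 31.166 + (-2.6) = 28.566 cmH2O.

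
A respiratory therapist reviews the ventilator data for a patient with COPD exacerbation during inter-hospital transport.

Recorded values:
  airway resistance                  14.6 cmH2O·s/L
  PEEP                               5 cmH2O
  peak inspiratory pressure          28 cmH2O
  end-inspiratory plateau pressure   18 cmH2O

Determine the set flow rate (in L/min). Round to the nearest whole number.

41

flow = (PIP − Pplat) / Raw = (28 − 18) / 14.6 = 0.6849 L/s × 60 = 41.094 L/min.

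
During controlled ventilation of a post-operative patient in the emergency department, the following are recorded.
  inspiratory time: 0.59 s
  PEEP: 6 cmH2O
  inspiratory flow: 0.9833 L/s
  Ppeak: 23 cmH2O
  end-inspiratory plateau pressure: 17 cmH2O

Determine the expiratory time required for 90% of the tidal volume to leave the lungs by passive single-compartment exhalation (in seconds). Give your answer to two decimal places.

Vt = flow × Ti = 0.9833 L/s × 0.59 s × 1000 mL/L = 580.15 mL.
R = (PIP − Pplat)/V̇ = (23 − 17) / 0.9833 = 6.0/0.9833 = 6.102 cmH2O·s/L.
C = Vt/(Pplat − PEEP) = 580.15 / (17 − 6) = 580.15/11.0 = 52.741 mL/cmH2O.
τ = R × C = 6.102 × 0.05274 L/cmH2O = 0.3218 s.
t = −τ·ln(1 − 0.90) = −0.3218·ln(0.1) = 0.741 s.

0.74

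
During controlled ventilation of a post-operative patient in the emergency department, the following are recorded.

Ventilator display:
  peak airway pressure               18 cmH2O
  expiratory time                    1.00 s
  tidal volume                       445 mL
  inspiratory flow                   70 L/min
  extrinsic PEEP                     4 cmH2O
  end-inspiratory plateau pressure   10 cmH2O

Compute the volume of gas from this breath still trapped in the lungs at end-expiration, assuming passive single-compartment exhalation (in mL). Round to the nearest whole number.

Flow: 70 L/min ÷ 60 = 1.1667 L/s.
R = (PIP − Pplat)/V̇ = (18 − 10) / 1.1667 = 8.0/1.1667 = 6.857 cmH2O·s/L.
C = Vt/(Pplat − PEEP) = 445.0 / (10 − 4) = 445.0/6.0 = 74.167 mL/cmH2O.
τ = R × C = 6.857 × 0.07417 L/cmH2O = 0.5086 s.
Fraction remaining = e^(−Te/τ) = e^(−1.00/0.5086) = 0.14.
Trapped volume = 445.0 × 0.14 = 62.3 mL.

62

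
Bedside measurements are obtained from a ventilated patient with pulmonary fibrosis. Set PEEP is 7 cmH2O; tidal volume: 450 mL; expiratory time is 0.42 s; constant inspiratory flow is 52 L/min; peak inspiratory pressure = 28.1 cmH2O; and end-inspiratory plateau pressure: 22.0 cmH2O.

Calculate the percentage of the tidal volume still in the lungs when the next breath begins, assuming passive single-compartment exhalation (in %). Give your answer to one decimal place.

13.7

Flow: 52 L/min ÷ 60 = 0.8667 L/s.
R = (PIP − Pplat)/V̇ = (28.1 − 22.0) / 0.8667 = 6.1/0.8667 = 7.038 cmH2O·s/L.
C = Vt/(Pplat − PEEP) = 450.0 / (22.0 − 7) = 450.0/15.0 = 30.0 mL/cmH2O.
τ = R × C = 7.038 × 0.03 L/cmH2O = 0.2111 s.
Fraction remaining at end-expiration = e^(−Te/τ) = e^(−0.42/0.2111) = 0.1368 → 13.68%.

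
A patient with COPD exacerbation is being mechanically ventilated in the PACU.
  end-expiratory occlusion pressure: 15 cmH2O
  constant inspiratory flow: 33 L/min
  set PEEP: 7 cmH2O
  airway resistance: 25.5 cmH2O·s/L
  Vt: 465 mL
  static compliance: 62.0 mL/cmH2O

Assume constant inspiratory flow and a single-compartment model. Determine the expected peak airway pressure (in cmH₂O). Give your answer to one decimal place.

Flow: 33 L/min ÷ 60 = 0.55 L/s.
Total PEEP = 15 cmH2O (set 7 + intrinsic 8); this is the baseline alveolar pressure.
Equation of motion (constant flow): PIP = Vt/C + R·V̇ + PEEP.
PIP = 465/62.0 + 25.5×0.55 + 15 = 7.5 + 14.025 + 15 = 36.525 cmH2O.

36.5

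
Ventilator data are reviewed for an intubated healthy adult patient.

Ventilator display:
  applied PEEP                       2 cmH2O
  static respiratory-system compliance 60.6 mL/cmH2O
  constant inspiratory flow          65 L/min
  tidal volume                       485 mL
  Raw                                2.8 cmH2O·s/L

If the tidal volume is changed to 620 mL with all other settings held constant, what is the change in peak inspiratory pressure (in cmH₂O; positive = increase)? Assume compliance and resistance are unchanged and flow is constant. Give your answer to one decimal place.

2.2

PIP = Vt/C + R·V̇ + PEEP (constant-flow equation of motion).
Only the elastic term changes: ΔPIP = ΔVt / C = (620 − 485) / 60.6 = 2.228 cmH2O.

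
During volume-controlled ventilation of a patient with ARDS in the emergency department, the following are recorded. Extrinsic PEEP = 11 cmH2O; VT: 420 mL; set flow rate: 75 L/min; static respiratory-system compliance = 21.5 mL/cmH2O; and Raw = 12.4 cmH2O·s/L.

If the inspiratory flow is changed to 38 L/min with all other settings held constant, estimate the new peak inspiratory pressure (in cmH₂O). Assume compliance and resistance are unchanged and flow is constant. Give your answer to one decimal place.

Flow: 75 L/min ÷ 60 = 1.25 L/s.
New flow: 38 L/min ÷ 60 = 0.6333 L/s.
PIP = Vt/C + R·V̇ + PEEP (constant-flow equation of motion).
Only the resistive term changes: ΔPIP = R × ΔV̇ = 12.4 × (0.6333 − 1.25) = 12.4 × -0.6167 = -7.647 cmH2O.
Original PIP = 420/21.5 + 12.4×1.25 + 11 = 46.035 cmH2O; new PIP = 46.035 + (-7.647) = 38.388 cmH2O.

38.4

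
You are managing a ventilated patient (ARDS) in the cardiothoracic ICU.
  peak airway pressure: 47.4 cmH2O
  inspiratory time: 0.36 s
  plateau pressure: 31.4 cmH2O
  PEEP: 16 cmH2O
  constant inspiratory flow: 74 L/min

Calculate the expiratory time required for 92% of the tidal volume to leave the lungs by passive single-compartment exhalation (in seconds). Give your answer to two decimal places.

Flow: 74 L/min ÷ 60 = 1.2333 L/s.
Vt = flow × Ti = 1.2333 L/s × 0.36 s × 1000 mL/L = 443.99 mL.
R = (PIP − Pplat)/V̇ = (47.4 − 31.4) / 1.2333 = 16.0/1.2333 = 12.973 cmH2O·s/L.
C = Vt/(Pplat − PEEP) = 443.99 / (31.4 − 16) = 443.99/15.4 = 28.831 mL/cmH2O.
τ = R × C = 12.973 × 0.02883 L/cmH2O = 0.374 s.
t = −τ·ln(1 − 0.92) = −0.374·ln(0.08) = 0.9446 s.

0.94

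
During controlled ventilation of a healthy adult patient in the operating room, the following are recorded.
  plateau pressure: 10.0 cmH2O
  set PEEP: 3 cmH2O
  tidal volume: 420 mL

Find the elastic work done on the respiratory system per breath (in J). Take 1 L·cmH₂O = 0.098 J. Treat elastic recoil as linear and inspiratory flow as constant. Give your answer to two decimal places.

Elastic work ≈ ½ × (Pplat − PEEP) × Vt = 0.5 × (10.0 − 3) × 0.420 L = 0.5 × 7.0 × 0.420 = 1.47 L·cmH2O.
× 0.098 J/(L·cmH2O) → 0.1441 J.

0.14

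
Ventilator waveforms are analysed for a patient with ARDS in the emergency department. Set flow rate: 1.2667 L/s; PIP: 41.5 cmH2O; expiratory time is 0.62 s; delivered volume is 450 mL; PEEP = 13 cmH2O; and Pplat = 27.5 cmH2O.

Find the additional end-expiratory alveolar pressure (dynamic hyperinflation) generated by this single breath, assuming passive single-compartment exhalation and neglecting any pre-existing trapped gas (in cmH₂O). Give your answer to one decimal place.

2.4

R = (PIP − Pplat)/V̇ = (41.5 − 27.5) / 1.2667 = 14.0/1.2667 = 11.052 cmH2O·s/L.
C = Vt/(Pplat − PEEP) = 450.0 / (27.5 − 13) = 450.0/14.5 = 31.034 mL/cmH2O.
τ = R × C = 11.052 × 0.03103 L/cmH2O = 0.3429 s.
Fraction remaining = e^(−Te/τ) = e^(−0.62/0.3429) = 0.164; trapped volume = 450.0 × 0.164 = 73.8 mL.
Additional alveolar pressure from trapping ≈ V_trapped / C = 73.8 / 31.034 = 2.378 cmH2O.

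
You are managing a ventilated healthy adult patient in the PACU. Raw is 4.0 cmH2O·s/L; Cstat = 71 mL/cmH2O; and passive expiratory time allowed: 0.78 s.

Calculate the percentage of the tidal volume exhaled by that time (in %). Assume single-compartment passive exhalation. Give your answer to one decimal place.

τ = R × C = 4.0 × 71 mL/cmH2O = 4.0 × 0.071 L/cmH2O = 0.284 s.
Passive exhalation: V(t)/V₀ = e^(−t/τ) = e^(−0.78/0.284) = 0.06415.
Fraction exhaled = 1 − 0.06415 = 0.9359 → 93.59%.

93.6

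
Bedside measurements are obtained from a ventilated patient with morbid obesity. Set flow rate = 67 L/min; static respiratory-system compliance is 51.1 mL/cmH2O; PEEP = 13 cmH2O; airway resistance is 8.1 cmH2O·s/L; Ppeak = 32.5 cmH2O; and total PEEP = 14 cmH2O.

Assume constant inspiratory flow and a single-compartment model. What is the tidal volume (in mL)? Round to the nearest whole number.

Flow: 67 L/min ÷ 60 = 1.1167 L/s.
Total PEEP = 14 cmH2O (set 13 + intrinsic 1); this is the baseline alveolar pressure.
Equation of motion (constant flow): PIP = Vt/C + R·V̇ + PEEP.
Vt/C = PIP − R·V̇ − PEEP = 32.5 − 9.045 − 14 = 9.455 cmH2O.
Vt = C × 9.455 = 51.1 × 9.455 = 483.15 mL.

483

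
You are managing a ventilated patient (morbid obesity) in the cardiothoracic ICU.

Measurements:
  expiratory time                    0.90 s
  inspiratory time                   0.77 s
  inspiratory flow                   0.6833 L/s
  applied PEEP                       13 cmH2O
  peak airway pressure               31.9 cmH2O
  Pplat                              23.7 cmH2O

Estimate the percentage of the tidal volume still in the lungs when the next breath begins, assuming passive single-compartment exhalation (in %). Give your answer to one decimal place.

Vt = flow × Ti = 0.6833 L/s × 0.77 s × 1000 mL/L = 526.14 mL.
R = (PIP − Pplat)/V̇ = (31.9 − 23.7) / 0.6833 = 8.2/0.6833 = 12.001 cmH2O·s/L.
C = Vt/(Pplat − PEEP) = 526.14 / (23.7 − 13) = 526.14/10.7 = 49.172 mL/cmH2O.
τ = R × C = 12.001 × 0.04917 L/cmH2O = 0.5901 s.
Fraction remaining at end-expiration = e^(−Te/τ) = e^(−0.90/0.5901) = 0.2176 → 21.76%.

21.8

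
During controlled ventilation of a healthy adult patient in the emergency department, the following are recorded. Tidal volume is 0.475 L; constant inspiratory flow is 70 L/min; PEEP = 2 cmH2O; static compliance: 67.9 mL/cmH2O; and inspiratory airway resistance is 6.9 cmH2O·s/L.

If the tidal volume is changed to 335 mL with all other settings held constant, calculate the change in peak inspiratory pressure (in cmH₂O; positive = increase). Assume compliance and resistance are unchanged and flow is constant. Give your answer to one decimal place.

PIP = Vt/C + R·V̇ + PEEP (constant-flow equation of motion).
Only the elastic term changes: ΔPIP = ΔVt / C = (335 − 475) / 67.9 = -2.062 cmH2O.

-2.1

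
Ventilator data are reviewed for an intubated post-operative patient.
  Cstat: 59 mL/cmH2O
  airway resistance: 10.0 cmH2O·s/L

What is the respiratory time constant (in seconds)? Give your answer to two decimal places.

τ = R × C = 10.0 × 59 mL/cmH2O = 10.0 × 0.059 L/cmH2O = 0.59 s.

0.59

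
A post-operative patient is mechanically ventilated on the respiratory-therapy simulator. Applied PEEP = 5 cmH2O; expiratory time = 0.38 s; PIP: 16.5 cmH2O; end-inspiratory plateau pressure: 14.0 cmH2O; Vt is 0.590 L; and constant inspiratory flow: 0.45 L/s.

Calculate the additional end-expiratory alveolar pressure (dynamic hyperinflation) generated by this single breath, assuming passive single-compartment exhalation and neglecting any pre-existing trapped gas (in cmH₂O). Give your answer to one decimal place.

R = (PIP − Pplat)/V̇ = (16.5 − 14.0) / 0.45 = 2.5/0.45 = 5.556 cmH2O·s/L.
C = Vt/(Pplat − PEEP) = 590.0 / (14.0 − 5) = 590.0/9.0 = 65.556 mL/cmH2O.
τ = R × C = 5.556 × 0.06556 L/cmH2O = 0.3643 s.
Fraction remaining = e^(−Te/τ) = e^(−0.38/0.3643) = 0.3524; trapped volume = 590.0 × 0.3524 = 207.92 mL.
Additional alveolar pressure from trapping ≈ V_trapped / C = 207.92 / 65.556 = 3.172 cmH2O.

3.2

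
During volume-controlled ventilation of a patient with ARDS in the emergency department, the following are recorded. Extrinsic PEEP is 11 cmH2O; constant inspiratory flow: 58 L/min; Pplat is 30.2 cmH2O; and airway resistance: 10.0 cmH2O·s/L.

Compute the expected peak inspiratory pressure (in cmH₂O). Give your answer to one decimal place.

Flow: 58 L/min ÷ 60 = 0.9667 L/s.
PIP = Pplat + Raw × flow = 30.2 + 10.0 × 0.9667 = 30.2 + 9.667 = 39.867 cmH2O.

39.9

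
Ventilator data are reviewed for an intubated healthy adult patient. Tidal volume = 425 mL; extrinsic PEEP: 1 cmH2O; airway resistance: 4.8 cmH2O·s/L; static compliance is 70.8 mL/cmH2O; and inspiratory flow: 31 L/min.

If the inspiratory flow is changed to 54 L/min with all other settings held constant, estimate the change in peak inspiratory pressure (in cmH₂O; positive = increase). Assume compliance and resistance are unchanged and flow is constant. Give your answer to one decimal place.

Flow: 31 L/min ÷ 60 = 0.5167 L/s.
New flow: 54 L/min ÷ 60 = 0.9 L/s.
PIP = Vt/C + R·V̇ + PEEP (constant-flow equation of motion).
Only the resistive term changes: ΔPIP = R × ΔV̇ = 4.8 × (0.9 − 0.5167) = 4.8 × 0.3833 = 1.84 cmH2O.

1.8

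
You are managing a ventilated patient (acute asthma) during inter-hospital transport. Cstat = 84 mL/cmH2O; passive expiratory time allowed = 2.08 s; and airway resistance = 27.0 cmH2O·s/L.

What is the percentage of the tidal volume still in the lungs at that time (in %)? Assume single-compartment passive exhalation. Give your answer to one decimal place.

40.0

τ = R × C = 27.0 × 84 mL/cmH2O = 27.0 × 0.084 L/cmH2O = 2.268 s.
Passive exhalation: V(t)/V₀ = e^(−t/τ) = e^(−2.08/2.268) = 0.3997.
Fraction remaining = 0.3997 → 39.97%.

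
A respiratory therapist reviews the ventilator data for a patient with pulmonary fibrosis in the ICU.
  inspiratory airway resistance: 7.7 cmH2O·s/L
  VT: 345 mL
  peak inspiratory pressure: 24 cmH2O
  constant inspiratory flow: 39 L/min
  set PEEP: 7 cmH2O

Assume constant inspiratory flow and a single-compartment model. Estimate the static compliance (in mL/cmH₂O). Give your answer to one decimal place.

28.8

Flow: 39 L/min ÷ 60 = 0.65 L/s.
Equation of motion (constant flow): PIP = Vt/C + R·V̇ + PEEP.
Vt/C = PIP − R·V̇ − PEEP = 24 − 7.7×0.65 − 7 = 24 − 5.005 − 7 = 11.995 cmH2O.
C = Vt / 11.995 = 345 / 11.995 = 28.762 mL/cmH2O.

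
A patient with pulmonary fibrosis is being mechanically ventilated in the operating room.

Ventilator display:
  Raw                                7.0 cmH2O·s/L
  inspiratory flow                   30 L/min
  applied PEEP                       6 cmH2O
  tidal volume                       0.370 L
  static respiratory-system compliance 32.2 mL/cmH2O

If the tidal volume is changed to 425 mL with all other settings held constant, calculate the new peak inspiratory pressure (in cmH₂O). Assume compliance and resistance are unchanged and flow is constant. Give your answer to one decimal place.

22.7

Flow: 30 L/min ÷ 60 = 0.5 L/s.
PIP = Vt/C + R·V̇ + PEEP (constant-flow equation of motion).
Only the elastic term changes: ΔPIP = ΔVt / C = (425 − 370) / 32.2 = 1.708 cmH2O.
Original PIP = 370/32.2 + 7.0×0.5 + 6 = 20.991 cmH2O; new PIP = 20.991 + (1.708) = 22.699 cmH2O.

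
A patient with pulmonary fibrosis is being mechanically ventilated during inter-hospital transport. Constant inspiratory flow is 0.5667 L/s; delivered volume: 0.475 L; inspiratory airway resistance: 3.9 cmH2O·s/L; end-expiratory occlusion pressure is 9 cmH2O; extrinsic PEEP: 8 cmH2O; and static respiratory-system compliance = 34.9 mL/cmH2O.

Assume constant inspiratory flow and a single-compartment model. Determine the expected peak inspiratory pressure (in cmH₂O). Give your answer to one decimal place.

Total PEEP = 9 cmH2O (set 8 + intrinsic 1); this is the baseline alveolar pressure.
Equation of motion (constant flow): PIP = Vt/C + R·V̇ + PEEP.
PIP = 475/34.9 + 3.9×0.5667 + 9 = 13.61 + 2.21 + 9 = 24.82 cmH2O.

24.8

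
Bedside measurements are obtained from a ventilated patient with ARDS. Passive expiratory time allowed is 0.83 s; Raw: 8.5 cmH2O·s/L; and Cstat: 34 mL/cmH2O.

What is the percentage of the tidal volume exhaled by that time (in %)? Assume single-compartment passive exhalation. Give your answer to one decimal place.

94.3

τ = R × C = 8.5 × 34 mL/cmH2O = 8.5 × 0.034 L/cmH2O = 0.289 s.
Passive exhalation: V(t)/V₀ = e^(−t/τ) = e^(−0.83/0.289) = 0.05659.
Fraction exhaled = 1 − 0.05659 = 0.9434 → 94.34%.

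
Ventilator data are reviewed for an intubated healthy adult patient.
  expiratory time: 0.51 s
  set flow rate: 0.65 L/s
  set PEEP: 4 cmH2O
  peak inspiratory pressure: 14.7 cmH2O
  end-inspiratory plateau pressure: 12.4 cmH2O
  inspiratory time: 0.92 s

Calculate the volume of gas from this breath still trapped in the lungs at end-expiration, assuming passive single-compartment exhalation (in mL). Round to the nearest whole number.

79

Vt = flow × Ti = 0.65 L/s × 0.92 s × 1000 mL/L = 598.0 mL.
R = (PIP − Pplat)/V̇ = (14.7 − 12.4) / 0.65 = 2.3/0.65 = 3.538 cmH2O·s/L.
C = Vt/(Pplat − PEEP) = 598.0 / (12.4 − 4) = 598.0/8.4 = 71.19 mL/cmH2O.
τ = R × C = 3.538 × 0.07119 L/cmH2O = 0.2519 s.
Fraction remaining = e^(−Te/τ) = e^(−0.51/0.2519) = 0.132.
Trapped volume = 598.0 × 0.132 = 78.936 mL.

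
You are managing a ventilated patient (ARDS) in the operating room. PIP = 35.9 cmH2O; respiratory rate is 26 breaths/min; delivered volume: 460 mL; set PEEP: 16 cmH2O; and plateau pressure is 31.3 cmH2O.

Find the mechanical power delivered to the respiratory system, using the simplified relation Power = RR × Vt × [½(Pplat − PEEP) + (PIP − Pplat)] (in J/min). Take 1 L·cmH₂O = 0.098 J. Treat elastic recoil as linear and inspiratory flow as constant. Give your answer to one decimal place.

14.4

Per-breath work = Vt × [½(Pplat−PEEP) + (PIP−Pplat)] = 0.460 × [0.5×15.3 + 4.6] = 0.460 × 12.25 = 5.635 L·cmH2O.
Power = 26 × 5.635 = 146.51 L·cmH2O/min.
× 0.098 J/(L·cmH2O) → 14.358 J/min.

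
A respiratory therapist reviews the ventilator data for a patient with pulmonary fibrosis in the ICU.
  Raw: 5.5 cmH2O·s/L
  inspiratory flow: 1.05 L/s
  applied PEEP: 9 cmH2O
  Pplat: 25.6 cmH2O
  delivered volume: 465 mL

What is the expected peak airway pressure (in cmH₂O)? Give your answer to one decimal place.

31.4

PIP = Pplat + Raw × flow = 25.6 + 5.5 × 1.05 = 25.6 + 5.775 = 31.375 cmH2O.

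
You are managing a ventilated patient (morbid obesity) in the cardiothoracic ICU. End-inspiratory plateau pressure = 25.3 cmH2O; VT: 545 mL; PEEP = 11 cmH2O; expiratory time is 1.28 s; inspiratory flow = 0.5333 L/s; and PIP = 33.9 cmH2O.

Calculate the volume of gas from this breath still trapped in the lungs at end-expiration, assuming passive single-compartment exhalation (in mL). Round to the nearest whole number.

R = (PIP − Pplat)/V̇ = (33.9 − 25.3) / 0.5333 = 8.6/0.5333 = 16.126 cmH2O·s/L.
C = Vt/(Pplat − PEEP) = 545.0 / (25.3 − 11) = 545.0/14.3 = 38.112 mL/cmH2O.
τ = R × C = 16.126 × 0.03811 L/cmH2O = 0.6146 s.
Fraction remaining = e^(−Te/τ) = e^(−1.28/0.6146) = 0.1246.
Trapped volume = 545.0 × 0.1246 = 67.907 mL.

68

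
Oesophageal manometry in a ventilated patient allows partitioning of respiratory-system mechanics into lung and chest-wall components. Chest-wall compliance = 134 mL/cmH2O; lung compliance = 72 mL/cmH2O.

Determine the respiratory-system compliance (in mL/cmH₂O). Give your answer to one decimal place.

Lung and chest wall are elastances in series: 1/Crs = 1/CL + 1/Ccw.
1/Crs = 1/72 + 1/134 = 0.02135.
Crs = 46.838 mL/cmH2O.

46.8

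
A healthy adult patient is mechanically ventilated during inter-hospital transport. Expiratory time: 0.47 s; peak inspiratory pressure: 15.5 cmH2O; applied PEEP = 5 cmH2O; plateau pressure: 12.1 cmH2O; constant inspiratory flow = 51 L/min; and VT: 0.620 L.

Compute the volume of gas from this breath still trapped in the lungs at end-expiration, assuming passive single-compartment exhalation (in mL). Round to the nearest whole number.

Flow: 51 L/min ÷ 60 = 0.85 L/s.
R = (PIP − Pplat)/V̇ = (15.5 − 12.1) / 0.85 = 3.4/0.85 = 4.0 cmH2O·s/L.
C = Vt/(Pplat − PEEP) = 620.0 / (12.1 − 5) = 620.0/7.1 = 87.324 mL/cmH2O.
τ = R × C = 4.0 × 0.08732 L/cmH2O = 0.3493 s.
Fraction remaining = e^(−Te/τ) = e^(−0.47/0.3493) = 0.2604.
Trapped volume = 620.0 × 0.2604 = 161.45 mL.

161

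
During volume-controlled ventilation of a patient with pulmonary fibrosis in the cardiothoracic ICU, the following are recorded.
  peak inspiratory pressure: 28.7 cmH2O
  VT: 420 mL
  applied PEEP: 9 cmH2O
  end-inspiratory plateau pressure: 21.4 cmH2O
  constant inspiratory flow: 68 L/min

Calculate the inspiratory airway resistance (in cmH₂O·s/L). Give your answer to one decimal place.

Flow: 68 L/min ÷ 60 = 1.1333 L/s.
Raw = (PIP − Pplat) / flow = (28.7 − 21.4) / 1.1333 = 7.3 / 1.1333 = 6.441 cmH2O·s/L.

6.4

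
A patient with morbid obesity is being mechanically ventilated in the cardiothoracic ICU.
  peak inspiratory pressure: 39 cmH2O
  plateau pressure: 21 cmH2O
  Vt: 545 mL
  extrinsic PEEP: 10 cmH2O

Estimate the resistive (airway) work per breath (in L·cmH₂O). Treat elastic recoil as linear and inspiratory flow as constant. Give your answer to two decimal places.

With constant inspiratory flow the resistive pressure is constant at PIP − Pplat = 39 − 21 = 18.0 cmH2O, so resistive work = 18.0 × 0.545 = 9.81 L·cmH2O.

9.81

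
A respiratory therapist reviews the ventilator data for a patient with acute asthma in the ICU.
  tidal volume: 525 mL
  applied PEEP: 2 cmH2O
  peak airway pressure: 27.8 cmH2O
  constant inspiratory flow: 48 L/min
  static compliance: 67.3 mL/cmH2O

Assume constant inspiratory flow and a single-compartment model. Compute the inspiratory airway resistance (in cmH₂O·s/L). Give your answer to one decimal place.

Flow: 48 L/min ÷ 60 = 0.8 L/s.
Equation of motion (constant flow): PIP = Vt/C + R·V̇ + PEEP.
R·V̇ = PIP − Vt/C − PEEP = 27.8 − 525/67.3 − 2 = 27.8 − 7.801 − 2 = 17.999 cmH2O.
R = 17.999 / 0.8 = 22.499 cmH2O·s/L.

22.5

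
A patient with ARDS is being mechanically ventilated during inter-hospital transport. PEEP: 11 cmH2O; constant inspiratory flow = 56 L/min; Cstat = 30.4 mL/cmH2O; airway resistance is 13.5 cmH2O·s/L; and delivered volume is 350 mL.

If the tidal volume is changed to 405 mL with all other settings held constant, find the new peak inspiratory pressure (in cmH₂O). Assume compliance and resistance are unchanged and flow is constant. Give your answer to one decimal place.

36.9

Flow: 56 L/min ÷ 60 = 0.9333 L/s.
PIP = Vt/C + R·V̇ + PEEP (constant-flow equation of motion).
Only the elastic term changes: ΔPIP = ΔVt / C = (405 − 350) / 30.4 = 1.809 cmH2O.
Original PIP = 350/30.4 + 13.5×0.9333 + 11 = 35.113 cmH2O; new PIP = 35.113 + (1.809) = 36.922 cmH2O.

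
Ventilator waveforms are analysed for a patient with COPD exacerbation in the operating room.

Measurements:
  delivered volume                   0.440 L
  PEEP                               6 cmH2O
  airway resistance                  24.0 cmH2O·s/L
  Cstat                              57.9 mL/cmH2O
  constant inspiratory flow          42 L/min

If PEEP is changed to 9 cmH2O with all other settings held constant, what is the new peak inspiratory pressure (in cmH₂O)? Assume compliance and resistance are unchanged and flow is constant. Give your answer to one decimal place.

Flow: 42 L/min ÷ 60 = 0.7 L/s.
PIP = Vt/C + R·V̇ + PEEP (constant-flow equation of motion).
Only the baseline term changes: ΔPIP = ΔPEEP = 9 − 6 = 3.0 cmH2O.
Original PIP = 440/57.9 + 24.0×0.7 + 6 = 30.399 cmH2O; new PIP = 30.399 + (3.0) = 33.399 cmH2O.

33.4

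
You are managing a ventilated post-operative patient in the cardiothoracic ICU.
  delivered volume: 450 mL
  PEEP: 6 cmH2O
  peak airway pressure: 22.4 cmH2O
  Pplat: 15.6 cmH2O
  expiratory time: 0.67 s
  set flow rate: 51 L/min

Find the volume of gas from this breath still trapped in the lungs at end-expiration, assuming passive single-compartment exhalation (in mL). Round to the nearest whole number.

75

Flow: 51 L/min ÷ 60 = 0.85 L/s.
R = (PIP − Pplat)/V̇ = (22.4 − 15.6) / 0.85 = 6.8/0.85 = 8.0 cmH2O·s/L.
C = Vt/(Pplat − PEEP) = 450.0 / (15.6 − 6) = 450.0/9.6 = 46.875 mL/cmH2O.
τ = R × C = 8.0 × 0.04688 L/cmH2O = 0.375 s.
Fraction remaining = e^(−Te/τ) = e^(−0.67/0.375) = 0.1675.
Trapped volume = 450.0 × 0.1675 = 75.375 mL.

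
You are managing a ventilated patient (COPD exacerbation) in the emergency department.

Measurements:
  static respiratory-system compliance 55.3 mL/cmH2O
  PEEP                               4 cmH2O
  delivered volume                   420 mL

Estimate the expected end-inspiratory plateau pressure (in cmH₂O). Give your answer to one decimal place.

11.6

Pplat = PEEP + Vt / Cstat = 4 + 420 / 55.3 = 4 + 7.595 = 11.595 cmH2O.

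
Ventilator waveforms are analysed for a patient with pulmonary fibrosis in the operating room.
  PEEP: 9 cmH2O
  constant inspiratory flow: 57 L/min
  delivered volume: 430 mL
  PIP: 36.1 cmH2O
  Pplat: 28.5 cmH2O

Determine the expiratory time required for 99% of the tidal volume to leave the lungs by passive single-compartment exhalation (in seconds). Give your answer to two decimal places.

0.81

Flow: 57 L/min ÷ 60 = 0.95 L/s.
R = (PIP − Pplat)/V̇ = (36.1 − 28.5) / 0.95 = 7.6/0.95 = 8.0 cmH2O·s/L.
C = Vt/(Pplat − PEEP) = 430.0 / (28.5 − 9) = 430.0/19.5 = 22.051 mL/cmH2O.
τ = R × C = 8.0 × 0.02205 L/cmH2O = 0.1764 s.
t = −τ·ln(1 − 0.99) = −0.1764·ln(0.01) = 0.8124 s.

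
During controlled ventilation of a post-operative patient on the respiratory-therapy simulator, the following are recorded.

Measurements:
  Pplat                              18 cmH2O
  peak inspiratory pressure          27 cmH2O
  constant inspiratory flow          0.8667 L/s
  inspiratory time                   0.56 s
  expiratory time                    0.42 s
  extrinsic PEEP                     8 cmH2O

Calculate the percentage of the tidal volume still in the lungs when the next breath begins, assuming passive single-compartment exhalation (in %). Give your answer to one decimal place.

43.5

Vt = flow × Ti = 0.8667 L/s × 0.56 s × 1000 mL/L = 485.35 mL.
R = (PIP − Pplat)/V̇ = (27 − 18) / 0.8667 = 9.0/0.8667 = 10.384 cmH2O·s/L.
C = Vt/(Pplat − PEEP) = 485.35 / (18 − 8) = 485.35/10.0 = 48.535 mL/cmH2O.
τ = R × C = 10.384 × 0.04854 L/cmH2O = 0.504 s.
Fraction remaining at end-expiration = e^(−Te/τ) = e^(−0.42/0.504) = 0.4346 → 43.46%.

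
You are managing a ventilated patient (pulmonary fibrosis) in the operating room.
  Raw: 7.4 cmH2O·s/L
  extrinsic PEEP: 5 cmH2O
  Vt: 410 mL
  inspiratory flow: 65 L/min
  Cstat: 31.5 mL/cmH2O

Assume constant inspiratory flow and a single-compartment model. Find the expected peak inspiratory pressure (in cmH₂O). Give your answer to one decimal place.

26.0

Flow: 65 L/min ÷ 60 = 1.0833 L/s.
Equation of motion (constant flow): PIP = Vt/C + R·V̇ + PEEP.
PIP = 410/31.5 + 7.4×1.0833 + 5 = 13.016 + 8.016 + 5 = 26.032 cmH2O.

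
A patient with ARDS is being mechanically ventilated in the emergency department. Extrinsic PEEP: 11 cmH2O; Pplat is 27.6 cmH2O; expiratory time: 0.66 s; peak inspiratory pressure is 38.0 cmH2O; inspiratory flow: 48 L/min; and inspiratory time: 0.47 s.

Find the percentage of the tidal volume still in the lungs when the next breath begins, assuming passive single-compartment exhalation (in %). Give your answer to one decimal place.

10.6

Flow: 48 L/min ÷ 60 = 0.8 L/s.
Vt = flow × Ti = 0.8 L/s × 0.47 s × 1000 mL/L = 376.0 mL.
R = (PIP − Pplat)/V̇ = (38.0 − 27.6) / 0.8 = 10.4/0.8 = 13.0 cmH2O·s/L.
C = Vt/(Pplat − PEEP) = 376.0 / (27.6 − 11) = 376.0/16.6 = 22.651 mL/cmH2O.
τ = R × C = 13.0 × 0.02265 L/cmH2O = 0.2945 s.
Fraction remaining at end-expiration = e^(−Te/τ) = e^(−0.66/0.2945) = 0.1063 → 10.63%.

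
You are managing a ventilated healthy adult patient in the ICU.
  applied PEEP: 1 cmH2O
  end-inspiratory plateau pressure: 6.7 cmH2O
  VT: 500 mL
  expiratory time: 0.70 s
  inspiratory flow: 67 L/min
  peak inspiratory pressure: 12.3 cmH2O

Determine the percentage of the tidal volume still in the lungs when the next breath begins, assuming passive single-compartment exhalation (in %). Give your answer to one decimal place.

20.4

Flow: 67 L/min ÷ 60 = 1.1167 L/s.
R = (PIP − Pplat)/V̇ = (12.3 − 6.7) / 1.1167 = 5.6/1.1167 = 5.015 cmH2O·s/L.
C = Vt/(Pplat − PEEP) = 500.0 / (6.7 − 1) = 500.0/5.7 = 87.719 mL/cmH2O.
τ = R × C = 5.015 × 0.08772 L/cmH2O = 0.4399 s.
Fraction remaining at end-expiration = e^(−Te/τ) = e^(−0.70/0.4399) = 0.2037 → 20.37%.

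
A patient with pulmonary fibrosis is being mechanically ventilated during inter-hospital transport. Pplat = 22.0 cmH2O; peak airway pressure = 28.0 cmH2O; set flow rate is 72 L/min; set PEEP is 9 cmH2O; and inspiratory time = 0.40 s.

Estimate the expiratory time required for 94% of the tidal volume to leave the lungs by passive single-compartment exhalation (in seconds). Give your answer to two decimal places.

0.52

Flow: 72 L/min ÷ 60 = 1.2 L/s.
Vt = flow × Ti = 1.2 L/s × 0.40 s × 1000 mL/L = 480.0 mL.
R = (PIP − Pplat)/V̇ = (28.0 − 22.0) / 1.2 = 6.0/1.2 = 5.0 cmH2O·s/L.
C = Vt/(Pplat − PEEP) = 480.0 / (22.0 − 9) = 480.0/13.0 = 36.923 mL/cmH2O.
τ = R × C = 5.0 × 0.03692 L/cmH2O = 0.1846 s.
t = −τ·ln(1 − 0.94) = −0.1846·ln(0.06) = 0.5194 s.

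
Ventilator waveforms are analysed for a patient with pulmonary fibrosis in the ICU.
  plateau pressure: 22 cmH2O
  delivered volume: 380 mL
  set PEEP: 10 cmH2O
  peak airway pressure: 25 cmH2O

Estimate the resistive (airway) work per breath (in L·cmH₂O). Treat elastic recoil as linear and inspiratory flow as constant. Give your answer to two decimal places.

With constant inspiratory flow the resistive pressure is constant at PIP − Pplat = 25 − 22 = 3.0 cmH2O, so resistive work = 3.0 × 0.380 = 1.14 L·cmH2O.

1.14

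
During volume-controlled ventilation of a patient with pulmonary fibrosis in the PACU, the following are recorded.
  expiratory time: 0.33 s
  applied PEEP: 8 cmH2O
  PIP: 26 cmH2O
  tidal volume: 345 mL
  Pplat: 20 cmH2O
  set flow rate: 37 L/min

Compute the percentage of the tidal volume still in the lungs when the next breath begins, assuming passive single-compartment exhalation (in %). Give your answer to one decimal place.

Flow: 37 L/min ÷ 60 = 0.6167 L/s.
R = (PIP − Pplat)/V̇ = (26 − 20) / 0.6167 = 6.0/0.6167 = 9.729 cmH2O·s/L.
C = Vt/(Pplat − PEEP) = 345.0 / (20 − 8) = 345.0/12.0 = 28.75 mL/cmH2O.
τ = R × C = 9.729 × 0.02875 L/cmH2O = 0.2797 s.
Fraction remaining at end-expiration = e^(−Te/τ) = e^(−0.33/0.2797) = 0.3073 → 30.73%.

30.7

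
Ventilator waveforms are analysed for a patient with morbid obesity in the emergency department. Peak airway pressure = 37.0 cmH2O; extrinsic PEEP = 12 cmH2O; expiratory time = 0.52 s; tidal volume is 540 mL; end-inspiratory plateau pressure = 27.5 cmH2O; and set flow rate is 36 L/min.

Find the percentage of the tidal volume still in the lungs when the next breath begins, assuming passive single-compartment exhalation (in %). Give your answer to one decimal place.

39.0

Flow: 36 L/min ÷ 60 = 0.6 L/s.
R = (PIP − Pplat)/V̇ = (37.0 − 27.5) / 0.6 = 9.5/0.6 = 15.833 cmH2O·s/L.
C = Vt/(Pplat − PEEP) = 540.0 / (27.5 − 12) = 540.0/15.5 = 34.839 mL/cmH2O.
τ = R × C = 15.833 × 0.03484 L/cmH2O = 0.5516 s.
Fraction remaining at end-expiration = e^(−Te/τ) = e^(−0.52/0.5516) = 0.3896 → 38.96%.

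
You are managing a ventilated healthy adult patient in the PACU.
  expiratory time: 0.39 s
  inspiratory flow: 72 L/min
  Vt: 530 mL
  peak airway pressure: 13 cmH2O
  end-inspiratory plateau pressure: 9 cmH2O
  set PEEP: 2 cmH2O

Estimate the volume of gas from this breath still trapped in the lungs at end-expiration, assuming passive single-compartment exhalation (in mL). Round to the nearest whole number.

Flow: 72 L/min ÷ 60 = 1.2 L/s.
R = (PIP − Pplat)/V̇ = (13 − 9) / 1.2 = 4.0/1.2 = 3.333 cmH2O·s/L.
C = Vt/(Pplat − PEEP) = 530.0 / (9 − 2) = 530.0/7.0 = 75.714 mL/cmH2O.
τ = R × C = 3.333 × 0.07571 L/cmH2O = 0.2523 s.
Fraction remaining = e^(−Te/τ) = e^(−0.39/0.2523) = 0.2131.
Trapped volume = 530.0 × 0.2131 = 112.94 mL.

113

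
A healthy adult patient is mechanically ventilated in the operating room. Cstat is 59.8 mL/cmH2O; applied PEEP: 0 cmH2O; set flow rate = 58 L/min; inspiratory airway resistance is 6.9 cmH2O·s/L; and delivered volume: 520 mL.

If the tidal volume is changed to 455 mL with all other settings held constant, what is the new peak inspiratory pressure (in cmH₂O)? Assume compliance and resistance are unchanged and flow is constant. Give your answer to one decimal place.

14.3

Flow: 58 L/min ÷ 60 = 0.9667 L/s.
PIP = Vt/C + R·V̇ + PEEP (constant-flow equation of motion).
Only the elastic term changes: ΔPIP = ΔVt / C = (455 − 520) / 59.8 = -1.087 cmH2O.
Original PIP = 520/59.8 + 6.9×0.9667 + 0 = 15.366 cmH2O; new PIP = 15.366 + (-1.087) = 14.279 cmH2O.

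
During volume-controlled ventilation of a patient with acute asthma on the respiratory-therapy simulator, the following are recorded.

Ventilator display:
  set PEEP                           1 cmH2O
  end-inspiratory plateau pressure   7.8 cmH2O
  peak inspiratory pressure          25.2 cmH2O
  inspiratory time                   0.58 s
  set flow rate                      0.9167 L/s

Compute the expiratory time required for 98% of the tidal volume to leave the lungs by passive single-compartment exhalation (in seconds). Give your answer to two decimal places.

Vt = flow × Ti = 0.9167 L/s × 0.58 s × 1000 mL/L = 531.69 mL.
R = (PIP − Pplat)/V̇ = (25.2 − 7.8) / 0.9167 = 17.4/0.9167 = 18.981 cmH2O·s/L.
C = Vt/(Pplat − PEEP) = 531.69 / (7.8 − 1) = 531.69/6.8 = 78.19 mL/cmH2O.
τ = R × C = 18.981 × 0.07819 L/cmH2O = 1.484 s.
t = −τ·ln(1 − 0.98) = −1.484·ln(0.02) = 5.805 s.

5.81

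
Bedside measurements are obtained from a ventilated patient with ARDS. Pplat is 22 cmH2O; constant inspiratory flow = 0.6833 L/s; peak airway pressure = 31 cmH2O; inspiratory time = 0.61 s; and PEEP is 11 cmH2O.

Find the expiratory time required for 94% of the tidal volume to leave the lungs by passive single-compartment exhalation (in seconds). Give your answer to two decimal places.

Vt = flow × Ti = 0.6833 L/s × 0.61 s × 1000 mL/L = 416.81 mL.
R = (PIP − Pplat)/V̇ = (31 − 22) / 0.6833 = 9.0/0.6833 = 13.171 cmH2O·s/L.
C = Vt/(Pplat − PEEP) = 416.81 / (22 − 11) = 416.81/11.0 = 37.892 mL/cmH2O.
τ = R × C = 13.171 × 0.03789 L/cmH2O = 0.499 s.
t = −τ·ln(1 − 0.94) = −0.499·ln(0.06) = 1.404 s.

1.40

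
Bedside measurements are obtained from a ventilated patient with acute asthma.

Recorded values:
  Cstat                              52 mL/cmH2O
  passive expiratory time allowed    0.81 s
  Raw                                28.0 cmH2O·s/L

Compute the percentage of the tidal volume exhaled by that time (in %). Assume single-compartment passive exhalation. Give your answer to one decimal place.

τ = R × C = 28.0 × 52 mL/cmH2O = 28.0 × 0.052 L/cmH2O = 1.456 s.
Passive exhalation: V(t)/V₀ = e^(−t/τ) = e^(−0.81/1.456) = 0.5733.
Fraction exhaled = 1 − 0.5733 = 0.4267 → 42.67%.

42.7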